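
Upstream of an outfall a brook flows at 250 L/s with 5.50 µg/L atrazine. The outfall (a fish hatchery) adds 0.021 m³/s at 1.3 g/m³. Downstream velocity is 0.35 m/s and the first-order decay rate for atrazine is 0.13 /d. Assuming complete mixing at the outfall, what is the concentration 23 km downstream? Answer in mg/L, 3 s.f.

250 L/s = 0.25 m³/s.
5.50 µg/L = 0.0055 mg/L.
After complete mixing, C₀ = (0.021·1.3 + 0.25·0.0055) / 0.271 = 0.1058 mg/L.
Travel time t = 2.3e+04 m / 0.35 m/s = 6.571e+04 s = 0.7606 d.
C = 0.1058·exp(−0.13·0.7606) = 0.1058·0.9059 = 0.09585 mg/L.

0.0959 mg/L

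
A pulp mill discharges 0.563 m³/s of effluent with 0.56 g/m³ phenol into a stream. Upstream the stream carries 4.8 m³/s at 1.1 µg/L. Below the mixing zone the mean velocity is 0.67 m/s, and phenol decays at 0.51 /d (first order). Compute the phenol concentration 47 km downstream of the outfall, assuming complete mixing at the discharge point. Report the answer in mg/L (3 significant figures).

0.0395 mg/L

1.1 µg/L = 0.0011 mg/L.
After complete mixing, C₀ = (0.563·0.56 + 4.8·0.0011) / 5.363 = 0.05977 mg/L.
Travel time t = 4.7e+04 m / 0.67 m/s = 7.015e+04 s = 0.8119 d.
C = 0.05977·exp(−0.51·0.8119) = 0.05977·0.661 = 0.03951 mg/L.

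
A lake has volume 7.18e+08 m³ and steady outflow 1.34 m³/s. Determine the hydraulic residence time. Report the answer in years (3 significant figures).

17.0 yr

Q = 1.34 m³/s × 3.156e+07 s/yr = 4.229e+07 m³/yr.
Hydraulic residence time τ = V/Q = 7.18e+08/4.229e+07 = 16.98 yr.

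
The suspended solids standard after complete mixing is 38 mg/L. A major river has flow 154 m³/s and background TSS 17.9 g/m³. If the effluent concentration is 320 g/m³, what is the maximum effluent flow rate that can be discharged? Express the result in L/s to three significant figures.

Mass balance at complete mixing: C_std·(Q_w + Q_r) = Q_w·C_e + Q_r·C_b.
Rearranging, Q_w = Q_r·(C_std − C_b)/(C_e − C_std) = 154·(38 − 17.9) / (320 − 38) = 10.98 m³/s.
= 1.098e+04 L/s.

11000 L/s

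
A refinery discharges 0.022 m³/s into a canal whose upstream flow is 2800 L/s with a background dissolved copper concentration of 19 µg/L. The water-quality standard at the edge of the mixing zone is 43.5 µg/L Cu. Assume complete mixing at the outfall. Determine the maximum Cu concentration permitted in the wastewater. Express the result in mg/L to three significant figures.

2800 L/s = 2.8 m³/s.
19 µg/L = 0.019 mg/L.
43.5 µg/L = 0.0435 mg/L.
Mass balance: 0.0435·2.822 = 0.022·Cₑ + 2.8·0.019.
Cₑ = (0.1228 − 0.0532) / 0.022 = 3.162 mg/L.

3.16 mg/L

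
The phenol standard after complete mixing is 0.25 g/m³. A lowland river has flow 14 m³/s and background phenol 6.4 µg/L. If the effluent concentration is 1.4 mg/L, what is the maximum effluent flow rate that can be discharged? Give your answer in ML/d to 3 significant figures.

6.4 µg/L = 0.0064 mg/L.
Mass balance at complete mixing: C_std·(Q_w + Q_r) = Q_w·C_e + Q_r·C_b.
Rearranging, Q_w = Q_r·(C_std − C_b)/(C_e − C_std) = 14·(0.25 − 0.0064) / (1.4 − 0.25) = 2.966 m³/s.
= 256.2 ML/d.

256 ML/d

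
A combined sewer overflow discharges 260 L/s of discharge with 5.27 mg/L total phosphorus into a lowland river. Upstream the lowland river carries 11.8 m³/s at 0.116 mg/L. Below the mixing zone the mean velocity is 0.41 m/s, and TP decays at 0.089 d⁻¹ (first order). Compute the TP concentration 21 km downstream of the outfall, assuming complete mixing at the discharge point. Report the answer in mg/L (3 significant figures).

0.215 mg/L

260 L/s = 0.26 m³/s.
After complete mixing, C₀ = (0.26·5.27 + 11.8·0.116) / 12.06 = 0.2271 mg/L.
Travel time t = 2.1e+04 m / 0.41 m/s = 5.122e+04 s = 0.5928 d.
C = 0.2271·exp(−0.089·0.5928) = 0.2271·0.9486 = 0.2154 mg/L.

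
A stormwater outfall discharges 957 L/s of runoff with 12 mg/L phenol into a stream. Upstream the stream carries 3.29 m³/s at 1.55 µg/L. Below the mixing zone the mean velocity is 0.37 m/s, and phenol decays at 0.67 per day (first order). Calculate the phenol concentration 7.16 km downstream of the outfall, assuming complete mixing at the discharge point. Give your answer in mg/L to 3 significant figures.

2.33 mg/L

957 L/s = 0.957 m³/s.
1.55 µg/L = 0.00155 mg/L.
After complete mixing, C₀ = (0.957·12 + 3.29·0.00155) / 4.247 = 2.705 mg/L.
Travel time t = 7160 m / 0.37 m/s = 1.935e+04 s = 0.224 d.
C = 2.705·exp(−0.67·0.224) = 2.705·0.8607 = 2.328 mg/L.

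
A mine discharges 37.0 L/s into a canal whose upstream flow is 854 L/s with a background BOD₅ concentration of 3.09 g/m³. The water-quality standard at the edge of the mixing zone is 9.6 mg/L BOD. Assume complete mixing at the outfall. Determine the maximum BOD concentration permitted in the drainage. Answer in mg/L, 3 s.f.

160 mg/L

37.0 L/s = 0.037 m³/s.
854 L/s = 0.854 m³/s.
Mass balance: 9.6·0.891 = 0.037·Cₑ + 0.854·3.09.
Cₑ = (8.554 − 2.639) / 0.037 = 159.9 mg/L.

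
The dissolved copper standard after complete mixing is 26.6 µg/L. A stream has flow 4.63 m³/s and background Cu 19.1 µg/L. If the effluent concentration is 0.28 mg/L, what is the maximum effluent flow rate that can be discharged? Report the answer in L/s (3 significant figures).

19.1 µg/L = 0.0191 mg/L.
26.6 µg/L = 0.0266 mg/L.
Mass balance at complete mixing: C_std·(Q_w + Q_r) = Q_w·C_e + Q_r·C_b.
Rearranging, Q_w = Q_r·(C_std − C_b)/(C_e − C_std) = 4.63·(0.0266 − 0.0191) / (0.28 − 0.0266) = 0.137 m³/s.
= 137 L/s.

137 L/s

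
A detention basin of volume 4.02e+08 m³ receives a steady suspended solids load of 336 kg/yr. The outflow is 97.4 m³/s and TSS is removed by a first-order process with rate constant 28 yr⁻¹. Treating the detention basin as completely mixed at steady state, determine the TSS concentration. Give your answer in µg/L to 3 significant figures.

0.0234 µg/L

Outflow Q = 97.4 m³/s × 3.156e+07 s/yr = 3.074e+09 m³/yr.
Steady-state CSTR mass balance: W = Q·C + k·V·C, so C = W/(Q + kV).
Q + kV = 3.074e+09 + 28·4.02e+08 = 1.433e+10 m³/yr.
C = 336/1.433e+10 = 2.345e-08 kg/m³ = 2.345e-05 mg/L = 0.02345 µg/L.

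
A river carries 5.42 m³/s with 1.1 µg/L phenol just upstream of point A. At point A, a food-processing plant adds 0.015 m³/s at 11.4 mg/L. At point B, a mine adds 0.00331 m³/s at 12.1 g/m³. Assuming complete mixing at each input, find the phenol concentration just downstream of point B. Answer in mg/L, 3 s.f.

0.0399 mg/L

1.1 µg/L = 0.0011 mg/L.
After input A: C = (5.42·0.0011 + 0.015·11.4) / 5.435 = 0.03256 mg/L.
After input B: C = (5.435·0.03256 + 0.00331·12.1) / 5.438 = 0.0399 mg/L.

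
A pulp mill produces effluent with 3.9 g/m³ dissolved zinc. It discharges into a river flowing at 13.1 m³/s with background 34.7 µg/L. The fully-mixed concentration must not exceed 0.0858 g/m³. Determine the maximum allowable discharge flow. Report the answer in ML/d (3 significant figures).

15.2 ML/d

34.7 µg/L = 0.0347 mg/L.
Mass balance at complete mixing: C_std·(Q_w + Q_r) = Q_w·C_e + Q_r·C_b.
Rearranging, Q_w = Q_r·(C_std − C_b)/(C_e − C_std) = 13.1·(0.0858 − 0.0347) / (3.9 − 0.0858) = 0.1755 m³/s.
= 15.16 ML/d.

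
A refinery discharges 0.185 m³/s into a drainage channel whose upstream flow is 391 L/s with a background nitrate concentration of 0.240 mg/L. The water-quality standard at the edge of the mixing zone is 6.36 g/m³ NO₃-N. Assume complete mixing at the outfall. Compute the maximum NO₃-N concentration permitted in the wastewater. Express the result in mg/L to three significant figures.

391 L/s = 0.391 m³/s.
Mass balance: 6.36·0.576 = 0.185·Cₑ + 0.391·0.24.
Cₑ = (3.663 − 0.09384) / 0.185 = 19.29 mg/L.

19.3 mg/L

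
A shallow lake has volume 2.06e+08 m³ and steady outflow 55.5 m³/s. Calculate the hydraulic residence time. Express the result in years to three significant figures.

Q = 55.5 m³/s × 3.156e+07 s/yr = 1.751e+09 m³/yr.
Hydraulic residence time τ = V/Q = 2.06e+08/1.751e+09 = 0.1176 yr.

0.118 yr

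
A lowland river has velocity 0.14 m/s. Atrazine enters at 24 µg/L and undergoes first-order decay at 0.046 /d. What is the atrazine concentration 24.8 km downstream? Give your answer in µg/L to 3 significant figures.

21.8 µg/L

Travel time t = 24.8 km / 0.14 m/s = 2.48e+04/0.14 = 1.771e+05 s = 2.05 d.
First-order decay: C = 24·exp(−0.046·2.05) = 24·0.91 = 21.84 µg/L.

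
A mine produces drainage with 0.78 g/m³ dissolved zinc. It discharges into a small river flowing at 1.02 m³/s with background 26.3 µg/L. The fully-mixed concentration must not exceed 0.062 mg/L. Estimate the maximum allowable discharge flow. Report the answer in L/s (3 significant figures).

50.7 L/s

26.3 µg/L = 0.0263 mg/L.
Mass balance at complete mixing: C_std·(Q_w + Q_r) = Q_w·C_e + Q_r·C_b.
Rearranging, Q_w = Q_r·(C_std − C_b)/(C_e − C_std) = 1.02·(0.062 − 0.0263) / (0.78 − 0.062) = 0.05072 m³/s.
= 50.72 L/s.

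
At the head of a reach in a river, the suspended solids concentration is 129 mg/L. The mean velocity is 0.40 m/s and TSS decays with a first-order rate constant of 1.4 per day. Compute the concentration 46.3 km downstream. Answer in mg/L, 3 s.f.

19.8 mg/L

Travel time t = 46.3 km / 0.40 m/s = 4.63e+04/0.40 = 1.158e+05 s = 1.34 d.
First-order decay: C = 129·exp(−1.4·1.34) = 129·0.1533 = 19.77 mg/L.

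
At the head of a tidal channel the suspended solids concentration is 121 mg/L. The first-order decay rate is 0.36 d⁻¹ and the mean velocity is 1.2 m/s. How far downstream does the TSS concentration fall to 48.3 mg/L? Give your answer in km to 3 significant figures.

264 km

From C = C₀·e^(−kt), t = ln(C₀/C)/k = ln(121/48.3)/0.36 = 0.9184/0.36 = 2.551 d.
Distance = v·t = 1.2 m/s × 2.204e+05 s = 2.645e+05 m = 264.5 km.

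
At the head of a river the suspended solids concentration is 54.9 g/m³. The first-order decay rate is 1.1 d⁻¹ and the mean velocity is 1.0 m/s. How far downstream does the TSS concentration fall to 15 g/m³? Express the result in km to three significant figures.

102 km

From C = C₀·e^(−kt), t = ln(C₀/C)/k = ln(54.9/15)/1.1 = 1.297/1.1 = 1.18 d.
Distance = v·t = 1.0 m/s × 1.019e+05 s = 1.019e+05 m = 101.9 km.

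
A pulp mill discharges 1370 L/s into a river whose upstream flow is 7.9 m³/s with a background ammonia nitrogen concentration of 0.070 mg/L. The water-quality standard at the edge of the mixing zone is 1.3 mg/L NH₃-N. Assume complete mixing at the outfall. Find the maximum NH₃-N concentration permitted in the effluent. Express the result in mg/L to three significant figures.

1370 L/s = 1.37 m³/s.
Mass balance: 1.3·9.27 = 1.37·Cₑ + 7.9·0.07.
Cₑ = (12.05 − 0.553) / 1.37 = 8.393 mg/L.

8.39 mg/L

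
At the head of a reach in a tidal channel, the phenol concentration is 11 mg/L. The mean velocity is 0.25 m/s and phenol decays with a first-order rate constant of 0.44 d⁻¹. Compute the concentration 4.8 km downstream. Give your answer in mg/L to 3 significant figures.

9.98 mg/L

Travel time t = 4.8 km / 0.25 m/s = 4800/0.25 = 1.92e+04 s = 0.2222 d.
First-order decay: C = 11·exp(−0.44·0.2222) = 11·0.9069 = 9.975 mg/L.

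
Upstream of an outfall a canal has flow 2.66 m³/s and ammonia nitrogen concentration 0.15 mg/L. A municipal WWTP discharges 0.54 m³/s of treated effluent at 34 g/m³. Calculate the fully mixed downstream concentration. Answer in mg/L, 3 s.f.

Flow-weighted mixing gives C = (0.54·34 + 2.66·0.15) / (0.54 + 2.66) = 18.76/3.2 = 5.862 mg/L.

5.86 mg/L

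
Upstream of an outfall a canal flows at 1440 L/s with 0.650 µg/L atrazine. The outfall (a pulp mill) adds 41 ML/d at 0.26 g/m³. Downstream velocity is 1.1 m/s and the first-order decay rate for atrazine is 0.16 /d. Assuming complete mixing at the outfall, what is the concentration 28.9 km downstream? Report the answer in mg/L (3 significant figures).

41 ML/d = 0.4745 m³/s.
1440 L/s = 1.44 m³/s.
0.650 µg/L = 0.00065 mg/L.
After complete mixing, C₀ = (0.4745·0.26 + 1.44·0.00065) / 1.915 = 0.06493 mg/L.
Travel time t = 2.89e+04 m / 1.1 m/s = 2.627e+04 s = 0.3041 d.
C = 0.06493·exp(−0.16·0.3041) = 0.06493·0.9525 = 0.06185 mg/L.

0.0618 mg/L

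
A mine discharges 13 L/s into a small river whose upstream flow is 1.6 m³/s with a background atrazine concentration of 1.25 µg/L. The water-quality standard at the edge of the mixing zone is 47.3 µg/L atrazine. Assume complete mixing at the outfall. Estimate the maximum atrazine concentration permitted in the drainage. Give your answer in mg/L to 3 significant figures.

13 L/s = 0.013 m³/s.
1.25 µg/L = 0.00125 mg/L.
47.3 µg/L = 0.0473 mg/L.
Mass balance: 0.0473·1.613 = 0.013·Cₑ + 1.6·0.00125.
Cₑ = (0.07629 − 0.002) / 0.013 = 5.715 mg/L.

5.71 mg/L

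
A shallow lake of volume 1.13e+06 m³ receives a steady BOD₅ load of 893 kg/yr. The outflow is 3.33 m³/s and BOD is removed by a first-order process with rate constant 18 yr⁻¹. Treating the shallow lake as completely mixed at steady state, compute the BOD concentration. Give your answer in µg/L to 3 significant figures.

7.12 µg/L

Outflow Q = 3.33 m³/s × 3.156e+07 s/yr = 1.051e+08 m³/yr.
Steady-state CSTR mass balance: W = Q·C + k·V·C, so C = W/(Q + kV).
Q + kV = 1.051e+08 + 18·1.13e+06 = 1.254e+08 m³/yr.
C = 893/1.254e+08 = 7.12e-06 kg/m³ = 0.00712 mg/L = 7.12 µg/L.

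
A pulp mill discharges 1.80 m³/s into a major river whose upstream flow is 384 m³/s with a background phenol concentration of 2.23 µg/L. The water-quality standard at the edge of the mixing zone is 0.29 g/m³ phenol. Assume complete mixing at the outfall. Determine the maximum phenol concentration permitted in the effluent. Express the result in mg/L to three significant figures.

61.7 mg/L

2.23 µg/L = 0.00223 mg/L.
Mass balance: 0.29·385.8 = 1.8·Cₑ + 384·0.00223.
Cₑ = (111.9 − 0.8563) / 1.8 = 61.68 mg/L.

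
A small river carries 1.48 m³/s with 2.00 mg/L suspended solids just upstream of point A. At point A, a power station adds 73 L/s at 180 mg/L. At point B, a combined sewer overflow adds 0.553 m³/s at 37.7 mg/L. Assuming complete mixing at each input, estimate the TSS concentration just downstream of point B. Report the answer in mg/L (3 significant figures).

17.5 mg/L

73 L/s = 0.073 m³/s.
After input A: C = (1.48·2 + 0.073·180) / 1.553 = 10.37 mg/L.
After input B: C = (1.553·10.37 + 0.553·37.7) / 2.106 = 17.54 mg/L.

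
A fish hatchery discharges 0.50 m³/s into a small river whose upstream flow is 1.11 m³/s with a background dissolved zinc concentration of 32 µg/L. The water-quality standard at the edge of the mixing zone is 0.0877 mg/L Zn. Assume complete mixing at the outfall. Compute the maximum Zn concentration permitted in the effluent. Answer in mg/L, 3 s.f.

0.211 mg/L

32 µg/L = 0.032 mg/L.
Mass balance: 0.0877·1.61 = 0.5·Cₑ + 1.11·0.032.
Cₑ = (0.1412 − 0.03552) / 0.5 = 0.2114 mg/L.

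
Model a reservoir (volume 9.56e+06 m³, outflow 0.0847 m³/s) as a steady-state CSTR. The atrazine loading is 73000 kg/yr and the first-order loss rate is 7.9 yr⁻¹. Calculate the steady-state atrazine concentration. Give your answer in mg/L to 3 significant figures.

Outflow Q = 0.0847 m³/s × 3.156e+07 s/yr = 2.673e+06 m³/yr.
Steady-state CSTR mass balance: W = Q·C + k·V·C, so C = W/(Q + kV).
Q + kV = 2.673e+06 + 7.9·9.56e+06 = 7.82e+07 m³/yr.
C = 73000/7.82e+07 = 0.0009335 kg/m³ = 0.9335 mg/L.

0.934 mg/L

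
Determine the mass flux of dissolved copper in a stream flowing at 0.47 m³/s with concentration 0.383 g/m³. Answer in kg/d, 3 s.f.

Mass flux = Q·C = 0.47 m³/s × 0.383 g/m³ = 0.18 g/s.
= 0.18 g/s × 86.4 = 15.55 kg/d.

15.6 kg/d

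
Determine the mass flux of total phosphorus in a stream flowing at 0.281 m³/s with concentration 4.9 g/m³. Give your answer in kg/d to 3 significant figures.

Mass flux = Q·C = 0.281 m³/s × 4.9 g/m³ = 1.377 g/s.
= 1.377 g/s × 86.4 = 119 kg/d.

119 kg/d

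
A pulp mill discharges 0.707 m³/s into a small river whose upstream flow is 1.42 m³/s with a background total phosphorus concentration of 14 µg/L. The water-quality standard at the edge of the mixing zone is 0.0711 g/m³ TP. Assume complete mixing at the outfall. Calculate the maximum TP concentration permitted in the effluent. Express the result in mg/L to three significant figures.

14 µg/L = 0.014 mg/L.
Mass balance: 0.0711·2.127 = 0.707·Cₑ + 1.42·0.014.
Cₑ = (0.1512 − 0.01988) / 0.707 = 0.1858 mg/L.

0.186 mg/L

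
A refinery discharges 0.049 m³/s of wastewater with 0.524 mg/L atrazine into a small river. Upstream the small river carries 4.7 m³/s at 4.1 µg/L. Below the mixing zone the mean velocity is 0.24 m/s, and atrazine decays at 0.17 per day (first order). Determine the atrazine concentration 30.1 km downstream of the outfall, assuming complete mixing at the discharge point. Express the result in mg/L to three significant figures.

0.00739 mg/L

4.1 µg/L = 0.0041 mg/L.
After complete mixing, C₀ = (0.049·0.524 + 4.7·0.0041) / 4.749 = 0.009464 mg/L.
Travel time t = 3.01e+04 m / 0.24 m/s = 1.254e+05 s = 1.452 d.
C = 0.009464·exp(−0.17·1.452) = 0.009464·0.7813 = 0.007395 mg/L.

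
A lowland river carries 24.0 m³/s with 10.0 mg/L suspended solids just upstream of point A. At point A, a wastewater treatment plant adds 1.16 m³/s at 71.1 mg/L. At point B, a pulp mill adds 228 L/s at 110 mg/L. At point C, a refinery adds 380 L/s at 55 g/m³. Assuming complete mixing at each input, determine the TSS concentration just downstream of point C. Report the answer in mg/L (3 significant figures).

14.3 mg/L

After input A: C = (24·10 + 1.16·71.1) / 25.16 = 12.82 mg/L.
228 L/s = 0.228 m³/s.
After input B: C = (25.16·12.82 + 0.228·110) / 25.39 = 13.69 mg/L.
380 L/s = 0.38 m³/s.
After input C: C = (25.39·13.69 + 0.38·55) / 25.77 = 14.3 mg/L.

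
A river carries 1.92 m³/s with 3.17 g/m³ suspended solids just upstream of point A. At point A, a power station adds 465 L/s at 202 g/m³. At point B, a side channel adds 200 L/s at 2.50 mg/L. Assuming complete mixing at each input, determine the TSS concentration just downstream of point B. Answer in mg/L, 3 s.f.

465 L/s = 0.465 m³/s.
After input A: C = (1.92·3.17 + 0.465·202) / 2.385 = 41.94 mg/L.
200 L/s = 0.2 m³/s.
After input B: C = (2.385·41.94 + 0.2·2.5) / 2.585 = 38.88 mg/L.

38.9 mg/L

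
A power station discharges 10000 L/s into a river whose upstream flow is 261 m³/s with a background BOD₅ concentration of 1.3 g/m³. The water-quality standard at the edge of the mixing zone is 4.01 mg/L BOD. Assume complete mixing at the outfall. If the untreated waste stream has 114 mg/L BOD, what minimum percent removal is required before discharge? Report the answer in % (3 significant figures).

10000 L/s = 10 m³/s.
Mass balance: 4.01·271 = 10·Cₑ + 261·1.3.
Cₑ = (1087 − 339.3) / 10 = 74.74 mg/L.
Required removal = 1 − 74.74/114 = 34.44 %.

34.4 %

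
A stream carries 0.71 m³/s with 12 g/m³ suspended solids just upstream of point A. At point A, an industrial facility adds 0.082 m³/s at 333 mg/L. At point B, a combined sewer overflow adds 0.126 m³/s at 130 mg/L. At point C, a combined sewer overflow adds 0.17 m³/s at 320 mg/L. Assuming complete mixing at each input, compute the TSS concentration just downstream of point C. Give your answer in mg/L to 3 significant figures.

98.0 mg/L

After input A: C = (0.71·12 + 0.082·333) / 0.792 = 45.23 mg/L.
After input B: C = (0.792·45.23 + 0.126·130) / 0.918 = 56.87 mg/L.
After input C: C = (0.918·56.87 + 0.17·320) / 1.088 = 97.98 mg/L.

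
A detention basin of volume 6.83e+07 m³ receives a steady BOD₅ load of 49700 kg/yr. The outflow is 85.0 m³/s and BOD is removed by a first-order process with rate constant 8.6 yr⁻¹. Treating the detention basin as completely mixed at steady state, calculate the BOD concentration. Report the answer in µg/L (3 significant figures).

15.2 µg/L

Outflow Q = 85.0 m³/s × 3.156e+07 s/yr = 2.682e+09 m³/yr.
Steady-state CSTR mass balance: W = Q·C + k·V·C, so C = W/(Q + kV).
Q + kV = 2.682e+09 + 8.6·6.83e+07 = 3.27e+09 m³/yr.
C = 49700/3.27e+09 = 1.52e-05 kg/m³ = 0.0152 mg/L = 15.2 µg/L.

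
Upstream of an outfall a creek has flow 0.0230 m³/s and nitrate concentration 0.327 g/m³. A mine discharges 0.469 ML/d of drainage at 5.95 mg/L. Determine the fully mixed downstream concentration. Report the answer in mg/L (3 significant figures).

0.469 ML/d = 0.005428 m³/s.
By mass balance at complete mixing, C = (0.005428·5.95 + 0.023·0.327) / (0.005428 + 0.023) = 0.03982/0.02843 = 1.401 mg/L.

1.40 mg/L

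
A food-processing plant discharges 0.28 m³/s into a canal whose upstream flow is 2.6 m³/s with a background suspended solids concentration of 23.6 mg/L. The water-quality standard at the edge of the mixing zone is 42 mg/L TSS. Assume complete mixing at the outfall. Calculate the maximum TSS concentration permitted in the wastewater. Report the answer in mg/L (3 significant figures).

213 mg/L

Mass balance: 42·2.88 = 0.28·Cₑ + 2.6·23.6.
Cₑ = (121 − 61.36) / 0.28 = 212.9 mg/L.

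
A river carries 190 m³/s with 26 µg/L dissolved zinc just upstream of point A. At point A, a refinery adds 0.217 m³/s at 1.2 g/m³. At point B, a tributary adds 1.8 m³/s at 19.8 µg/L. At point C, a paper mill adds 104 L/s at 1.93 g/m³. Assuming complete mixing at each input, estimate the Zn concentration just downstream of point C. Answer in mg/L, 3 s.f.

0.0283 mg/L

26 µg/L = 0.026 mg/L.
After input A: C = (190·0.026 + 0.217·1.2) / 190.2 = 0.02734 mg/L.
19.8 µg/L = 0.0198 mg/L.
After input B: C = (190.2·0.02734 + 1.8·0.0198) / 192 = 0.02727 mg/L.
104 L/s = 0.104 m³/s.
After input C: C = (192·0.02727 + 0.104·1.93) / 192.1 = 0.0283 mg/L.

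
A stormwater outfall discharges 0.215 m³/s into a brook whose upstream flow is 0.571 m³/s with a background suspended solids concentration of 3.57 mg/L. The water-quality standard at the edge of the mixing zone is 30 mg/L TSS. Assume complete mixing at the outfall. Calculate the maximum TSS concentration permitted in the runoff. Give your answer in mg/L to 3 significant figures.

Mass balance: 30·0.786 = 0.215·Cₑ + 0.571·3.57.
Cₑ = (23.58 − 2.038) / 0.215 = 100.2 mg/L.

100 mg/L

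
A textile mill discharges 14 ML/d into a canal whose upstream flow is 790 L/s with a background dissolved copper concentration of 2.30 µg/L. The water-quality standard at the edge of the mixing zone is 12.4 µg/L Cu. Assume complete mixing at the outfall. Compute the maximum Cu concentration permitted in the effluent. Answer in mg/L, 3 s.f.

14 ML/d = 0.162 m³/s.
790 L/s = 0.79 m³/s.
2.30 µg/L = 0.0023 mg/L.
12.4 µg/L = 0.0124 mg/L.
Mass balance: 0.0124·0.952 = 0.162·Cₑ + 0.79·0.0023.
Cₑ = (0.01181 − 0.001817) / 0.162 = 0.06164 mg/L.

0.0616 mg/L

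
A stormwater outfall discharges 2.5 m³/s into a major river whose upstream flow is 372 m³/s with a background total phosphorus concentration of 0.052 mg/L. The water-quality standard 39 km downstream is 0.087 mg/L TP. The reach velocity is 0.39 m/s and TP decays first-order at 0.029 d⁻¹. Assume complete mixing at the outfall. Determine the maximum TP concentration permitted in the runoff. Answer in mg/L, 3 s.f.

Travel time to the compliance point: t = 3.9e+04/0.39 = 1e+05 s = 1.157 d; decay factor exp(−0.029·1.157) = 0.967.
So the concentration just after mixing may be at most 0.087/0.967 = 0.08997 mg/L.
Mass balance: 0.08997·374.5 = 2.5·Cₑ + 372·0.052.
Cₑ = (33.69 − 19.34) / 2.5 = 5.74 mg/L.

5.74 mg/L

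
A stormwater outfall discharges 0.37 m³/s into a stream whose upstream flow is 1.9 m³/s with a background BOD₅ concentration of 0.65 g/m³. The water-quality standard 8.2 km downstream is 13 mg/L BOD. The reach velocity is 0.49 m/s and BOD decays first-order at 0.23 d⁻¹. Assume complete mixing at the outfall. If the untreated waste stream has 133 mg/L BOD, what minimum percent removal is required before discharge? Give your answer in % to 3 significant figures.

Travel time to the compliance point: t = 8200/0.49 = 1.673e+04 s = 0.1937 d; decay factor exp(−0.23·0.1937) = 0.9564.
So the concentration just after mixing may be at most 13/0.9564 = 13.59 mg/L.
Mass balance: 13.59·2.27 = 0.37·Cₑ + 1.9·0.65.
Cₑ = (30.85 − 1.235) / 0.37 = 80.05 mg/L.
Required removal = 1 − 80.05/133 = 39.81 %.

39.8 %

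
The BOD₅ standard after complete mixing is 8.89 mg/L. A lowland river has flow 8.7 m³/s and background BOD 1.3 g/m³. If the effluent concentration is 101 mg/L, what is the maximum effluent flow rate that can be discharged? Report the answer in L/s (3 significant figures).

717 L/s

Mass balance at complete mixing: C_std·(Q_w + Q_r) = Q_w·C_e + Q_r·C_b.
Rearranging, Q_w = Q_r·(C_std − C_b)/(C_e − C_std) = 8.7·(8.89 − 1.3) / (101 − 8.89) = 0.7169 m³/s.
= 716.9 L/s.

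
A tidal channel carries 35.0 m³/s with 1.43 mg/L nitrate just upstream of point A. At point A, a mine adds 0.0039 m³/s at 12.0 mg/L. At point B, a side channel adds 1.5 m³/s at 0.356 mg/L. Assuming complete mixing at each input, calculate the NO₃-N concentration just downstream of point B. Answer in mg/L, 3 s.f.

1.39 mg/L

After input A: C = (35·1.43 + 0.0039·12) / 35 = 1.431 mg/L.
After input B: C = (35·1.431 + 1.5·0.356) / 36.5 = 1.387 mg/L.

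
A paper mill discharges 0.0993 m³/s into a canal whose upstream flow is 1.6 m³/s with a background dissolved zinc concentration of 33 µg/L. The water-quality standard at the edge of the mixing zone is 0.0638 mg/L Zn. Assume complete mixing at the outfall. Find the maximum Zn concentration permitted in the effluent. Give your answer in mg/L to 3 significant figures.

33 µg/L = 0.033 mg/L.
Mass balance: 0.0638·1.699 = 0.0993·Cₑ + 1.6·0.033.
Cₑ = (0.1084 − 0.0528) / 0.0993 = 0.5601 mg/L.

0.560 mg/L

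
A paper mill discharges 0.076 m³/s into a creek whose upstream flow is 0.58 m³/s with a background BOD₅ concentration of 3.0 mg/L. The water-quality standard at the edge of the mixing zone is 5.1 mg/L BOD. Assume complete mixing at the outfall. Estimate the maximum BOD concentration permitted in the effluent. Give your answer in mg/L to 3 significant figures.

21.1 mg/L

Mass balance: 5.1·0.656 = 0.076·Cₑ + 0.58·3.
Cₑ = (3.346 − 1.74) / 0.076 = 21.13 mg/L.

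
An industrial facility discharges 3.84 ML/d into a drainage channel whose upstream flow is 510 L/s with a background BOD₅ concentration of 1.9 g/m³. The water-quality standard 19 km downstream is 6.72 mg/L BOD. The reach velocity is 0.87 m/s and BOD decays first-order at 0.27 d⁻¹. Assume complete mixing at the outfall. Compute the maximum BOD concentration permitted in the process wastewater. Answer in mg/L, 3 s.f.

68.0 mg/L

3.84 ML/d = 0.04444 m³/s.
510 L/s = 0.51 m³/s.
Travel time to the compliance point: t = 1.9e+04/0.87 = 2.184e+04 s = 0.2528 d; decay factor exp(−0.27·0.2528) = 0.934.
So the concentration just after mixing may be at most 6.72/0.934 = 7.195 mg/L.
Mass balance: 7.195·0.5544 = 0.04444·Cₑ + 0.51·1.9.
Cₑ = (3.989 − 0.969) / 0.04444 = 67.95 mg/L.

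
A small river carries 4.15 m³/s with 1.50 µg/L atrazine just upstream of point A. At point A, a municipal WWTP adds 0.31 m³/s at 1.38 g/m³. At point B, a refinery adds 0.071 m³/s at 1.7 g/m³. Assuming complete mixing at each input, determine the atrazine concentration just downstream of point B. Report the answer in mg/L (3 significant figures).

1.50 µg/L = 0.0015 mg/L.
After input A: C = (4.15·0.0015 + 0.31·1.38) / 4.46 = 0.09732 mg/L.
After input B: C = (4.46·0.09732 + 0.071·1.7) / 4.531 = 0.1224 mg/L.

0.122 mg/L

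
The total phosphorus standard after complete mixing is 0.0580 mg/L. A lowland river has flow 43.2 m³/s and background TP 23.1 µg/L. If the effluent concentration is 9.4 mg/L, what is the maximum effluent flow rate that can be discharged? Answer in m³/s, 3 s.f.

23.1 µg/L = 0.0231 mg/L.
Mass balance at complete mixing: C_std·(Q_w + Q_r) = Q_w·C_e + Q_r·C_b.
Rearranging, Q_w = Q_r·(C_std − C_b)/(C_e − C_std) = 43.2·(0.058 − 0.0231) / (9.4 − 0.058) = 0.1614 m³/s.

0.161 m³/s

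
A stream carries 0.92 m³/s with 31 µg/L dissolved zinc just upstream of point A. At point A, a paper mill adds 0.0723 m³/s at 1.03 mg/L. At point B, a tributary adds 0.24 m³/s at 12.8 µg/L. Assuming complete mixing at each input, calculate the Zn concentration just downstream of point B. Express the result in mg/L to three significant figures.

31 µg/L = 0.031 mg/L.
After input A: C = (0.92·0.031 + 0.0723·1.03) / 0.9923 = 0.1038 mg/L.
12.8 µg/L = 0.0128 mg/L.
After input B: C = (0.9923·0.1038 + 0.24·0.0128) / 1.232 = 0.08607 mg/L.

0.0861 mg/L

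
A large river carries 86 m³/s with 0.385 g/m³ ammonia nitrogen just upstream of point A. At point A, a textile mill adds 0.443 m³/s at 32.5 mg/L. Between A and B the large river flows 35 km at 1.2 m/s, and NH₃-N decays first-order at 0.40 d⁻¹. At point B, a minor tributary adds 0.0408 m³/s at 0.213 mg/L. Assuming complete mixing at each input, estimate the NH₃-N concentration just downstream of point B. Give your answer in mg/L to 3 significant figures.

0.480 mg/L

After input A: C = (86·0.385 + 0.443·32.5) / 86.44 = 0.5496 mg/L.
Over the 35 km reach to input B (t = 2.917e+04 s = 0.3376 d), decay gives C = 0.5496·exp(−0.40·0.3376) = 0.4802 mg/L.
After input B: C = (86.44·0.4802 + 0.0408·0.213) / 86.48 = 0.48 mg/L.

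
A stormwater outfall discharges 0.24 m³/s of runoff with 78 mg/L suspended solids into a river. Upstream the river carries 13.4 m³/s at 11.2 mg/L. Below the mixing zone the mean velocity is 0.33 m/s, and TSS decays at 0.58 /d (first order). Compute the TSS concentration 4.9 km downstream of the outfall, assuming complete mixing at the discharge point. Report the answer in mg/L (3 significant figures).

After complete mixing, C₀ = (0.24·78 + 13.4·11.2) / 13.64 = 12.38 mg/L.
Travel time t = 4900 m / 0.33 m/s = 1.485e+04 s = 0.1719 d.
C = 12.38·exp(−0.58·0.1719) = 12.38·0.9051 = 11.2 mg/L.

11.2 mg/L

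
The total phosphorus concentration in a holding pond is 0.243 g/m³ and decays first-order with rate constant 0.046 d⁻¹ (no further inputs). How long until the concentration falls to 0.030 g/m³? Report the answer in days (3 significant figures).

t = ln(C₀/C)/k = ln(0.243/0.030)/0.046 = 2.092/0.046 = 45.48 d.

45.5 d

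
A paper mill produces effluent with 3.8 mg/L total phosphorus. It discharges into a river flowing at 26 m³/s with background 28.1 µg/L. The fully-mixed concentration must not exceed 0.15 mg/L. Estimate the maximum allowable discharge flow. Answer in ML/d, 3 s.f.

75.0 ML/d

28.1 µg/L = 0.0281 mg/L.
Mass balance at complete mixing: C_std·(Q_w + Q_r) = Q_w·C_e + Q_r·C_b.
Rearranging, Q_w = Q_r·(C_std − C_b)/(C_e − C_std) = 26·(0.15 − 0.0281) / (3.8 − 0.15) = 0.8683 m³/s.
= 75.02 ML/d.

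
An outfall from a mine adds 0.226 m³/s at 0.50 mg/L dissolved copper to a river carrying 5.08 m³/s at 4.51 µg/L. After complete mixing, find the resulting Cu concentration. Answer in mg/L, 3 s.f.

4.51 µg/L = 0.00451 mg/L.
Conservation of mass across the mixing zone: C = (0.226·0.5 + 5.08·0.00451) / (0.226 + 5.08) = 0.1359/5.306 = 0.02561 mg/L.

0.0256 mg/L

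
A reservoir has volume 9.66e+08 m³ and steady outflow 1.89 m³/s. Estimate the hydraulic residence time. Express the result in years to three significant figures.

Q = 1.89 m³/s × 3.156e+07 s/yr = 5.964e+07 m³/yr.
Hydraulic residence time τ = V/Q = 9.66e+08/5.964e+07 = 16.2 yr.

16.2 yr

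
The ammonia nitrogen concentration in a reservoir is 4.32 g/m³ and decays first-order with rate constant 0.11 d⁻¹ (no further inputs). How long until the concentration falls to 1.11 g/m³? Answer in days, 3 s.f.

t = ln(C₀/C)/k = ln(4.32/1.11)/0.11 = 1.359/0.11 = 12.35 d.

12.4 d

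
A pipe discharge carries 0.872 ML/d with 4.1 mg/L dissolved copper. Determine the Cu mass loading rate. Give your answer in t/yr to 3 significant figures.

1.31 t/yr

0.872 ML/d = 0.01009 m³/s.
Mass flux = Q·C = 0.01009 m³/s × 4.1 g/m³ = 0.04138 g/s.
= 0.04138 g/s × 31.56 = 1.306 t/yr.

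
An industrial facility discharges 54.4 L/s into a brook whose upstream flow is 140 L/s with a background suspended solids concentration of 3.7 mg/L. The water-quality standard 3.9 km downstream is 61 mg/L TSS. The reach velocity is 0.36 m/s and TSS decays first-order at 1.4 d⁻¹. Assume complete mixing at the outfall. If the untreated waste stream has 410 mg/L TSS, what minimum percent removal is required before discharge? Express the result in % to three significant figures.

39.0 %

54.4 L/s = 0.0544 m³/s.
140 L/s = 0.14 m³/s.
Travel time to the compliance point: t = 3900/0.36 = 1.083e+04 s = 0.1254 d; decay factor exp(−1.4·0.1254) = 0.839.
So the concentration just after mixing may be at most 61/0.839 = 72.71 mg/L.
Mass balance: 72.71·0.1944 = 0.0544·Cₑ + 0.14·3.7.
Cₑ = (14.13 − 0.518) / 0.0544 = 250.3 mg/L.
Required removal = 1 − 250.3/410 = 38.95 %.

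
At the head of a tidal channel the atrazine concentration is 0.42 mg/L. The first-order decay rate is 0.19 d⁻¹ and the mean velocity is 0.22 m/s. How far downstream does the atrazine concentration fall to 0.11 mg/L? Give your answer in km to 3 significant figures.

From C = C₀·e^(−kt), t = ln(C₀/C)/k = ln(0.42/0.11)/0.19 = 1.34/0.19 = 7.051 d.
Distance = v·t = 0.22 m/s × 6.092e+05 s = 1.34e+05 m = 134 km.

134 km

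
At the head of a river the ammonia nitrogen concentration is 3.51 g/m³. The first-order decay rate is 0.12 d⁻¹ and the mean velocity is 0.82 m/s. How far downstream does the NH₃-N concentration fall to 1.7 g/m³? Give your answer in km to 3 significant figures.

428 km

From C = C₀·e^(−kt), t = ln(C₀/C)/k = ln(3.51/1.7)/0.12 = 0.725/0.12 = 6.042 d.
Distance = v·t = 0.82 m/s × 5.22e+05 s = 4.28e+05 m = 428 km.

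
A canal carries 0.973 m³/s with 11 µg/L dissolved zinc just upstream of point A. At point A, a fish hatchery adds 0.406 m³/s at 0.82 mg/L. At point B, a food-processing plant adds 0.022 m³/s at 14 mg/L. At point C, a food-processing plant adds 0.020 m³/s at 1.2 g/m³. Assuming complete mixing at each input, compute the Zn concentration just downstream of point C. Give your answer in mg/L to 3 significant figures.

11 µg/L = 0.011 mg/L.
After input A: C = (0.973·0.011 + 0.406·0.82) / 1.379 = 0.2492 mg/L.
After input B: C = (1.379·0.2492 + 0.022·14) / 1.401 = 0.4651 mg/L.
After input C: C = (1.401·0.4651 + 0.02·1.2) / 1.421 = 0.4755 mg/L.

0.475 mg/L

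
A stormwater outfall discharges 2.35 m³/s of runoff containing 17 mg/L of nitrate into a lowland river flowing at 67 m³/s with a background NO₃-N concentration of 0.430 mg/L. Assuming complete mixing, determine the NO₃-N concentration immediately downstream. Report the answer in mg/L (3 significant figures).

Conservation of mass across the mixing zone: C = (2.35·17 + 67·0.43) / (2.35 + 67) = 68.76/69.35 = 0.9915 mg/L.

0.991 mg/L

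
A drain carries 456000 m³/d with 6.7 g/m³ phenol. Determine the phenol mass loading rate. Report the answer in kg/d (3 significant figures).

3060 kg/d

456000 m³/d = 5.278 m³/s.
Mass flux = Q·C = 5.278 m³/s × 6.7 g/m³ = 35.36 g/s.
= 35.36 g/s × 86.4 = 3055 kg/d.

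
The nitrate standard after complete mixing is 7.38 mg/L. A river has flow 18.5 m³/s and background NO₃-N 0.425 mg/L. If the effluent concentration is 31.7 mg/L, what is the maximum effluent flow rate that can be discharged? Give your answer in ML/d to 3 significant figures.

Mass balance at complete mixing: C_std·(Q_w + Q_r) = Q_w·C_e + Q_r·C_b.
Rearranging, Q_w = Q_r·(C_std − C_b)/(C_e − C_std) = 18.5·(7.38 − 0.425) / (31.7 − 7.38) = 5.291 m³/s.
= 457.1 ML/d.

457 ML/d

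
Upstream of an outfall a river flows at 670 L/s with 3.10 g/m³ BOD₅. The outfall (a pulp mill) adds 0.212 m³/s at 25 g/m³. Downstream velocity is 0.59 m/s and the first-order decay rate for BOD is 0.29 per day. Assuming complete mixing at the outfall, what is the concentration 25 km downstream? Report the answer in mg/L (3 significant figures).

7.26 mg/L

670 L/s = 0.67 m³/s.
After complete mixing, C₀ = (0.212·25 + 0.67·3.1) / 0.882 = 8.364 mg/L.
Travel time t = 2.5e+04 m / 0.59 m/s = 4.237e+04 s = 0.4904 d.
C = 8.364·exp(−0.29·0.4904) = 8.364·0.8674 = 7.255 mg/L.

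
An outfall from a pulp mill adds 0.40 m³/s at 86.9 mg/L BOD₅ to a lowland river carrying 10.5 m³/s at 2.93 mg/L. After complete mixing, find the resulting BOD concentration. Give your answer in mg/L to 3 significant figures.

6.01 mg/L

Conservation of mass across the mixing zone: C = (0.4·86.9 + 10.5·2.93) / (0.4 + 10.5) = 65.53/10.9 = 6.011 mg/L.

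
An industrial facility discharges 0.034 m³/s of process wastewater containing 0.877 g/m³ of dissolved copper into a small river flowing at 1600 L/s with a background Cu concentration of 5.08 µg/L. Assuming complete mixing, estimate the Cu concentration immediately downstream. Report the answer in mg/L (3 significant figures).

1600 L/s = 1.6 m³/s.
5.08 µg/L = 0.00508 mg/L.
Flow-weighted mixing gives C = (0.034·0.877 + 1.6·0.00508) / (0.034 + 1.6) = 0.03795/1.634 = 0.02322 mg/L.

0.0232 mg/L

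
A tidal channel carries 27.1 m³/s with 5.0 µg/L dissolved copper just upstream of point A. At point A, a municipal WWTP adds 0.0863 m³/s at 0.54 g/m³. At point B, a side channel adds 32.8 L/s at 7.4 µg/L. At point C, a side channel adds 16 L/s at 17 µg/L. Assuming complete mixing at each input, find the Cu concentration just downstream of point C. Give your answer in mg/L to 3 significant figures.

5.0 µg/L = 0.005 mg/L.
After input A: C = (27.1·0.005 + 0.0863·0.54) / 27.19 = 0.006698 mg/L.
32.8 L/s = 0.0328 m³/s.
7.4 µg/L = 0.0074 mg/L.
After input B: C = (27.19·0.006698 + 0.0328·0.0074) / 27.22 = 0.006699 mg/L.
16 L/s = 0.016 m³/s.
17 µg/L = 0.017 mg/L.
After input C: C = (27.22·0.006699 + 0.016·0.017) / 27.24 = 0.006705 mg/L.

0.00671 mg/L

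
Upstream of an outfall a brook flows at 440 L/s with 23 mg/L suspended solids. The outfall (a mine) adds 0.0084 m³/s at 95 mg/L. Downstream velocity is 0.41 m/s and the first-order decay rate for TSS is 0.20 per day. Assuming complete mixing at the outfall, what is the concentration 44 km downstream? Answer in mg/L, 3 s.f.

440 L/s = 0.44 m³/s.
After complete mixing, C₀ = (0.0084·95 + 0.44·23) / 0.4484 = 24.35 mg/L.
Travel time t = 4.4e+04 m / 0.41 m/s = 1.073e+05 s = 1.242 d.
C = 24.35·exp(−0.20·1.242) = 24.35·0.78 = 18.99 mg/L.

19.0 mg/L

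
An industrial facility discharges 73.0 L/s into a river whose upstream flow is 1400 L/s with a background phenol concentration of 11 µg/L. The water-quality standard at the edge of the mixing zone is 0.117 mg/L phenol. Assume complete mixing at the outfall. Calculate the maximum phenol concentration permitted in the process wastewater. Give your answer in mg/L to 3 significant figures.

2.15 mg/L

73.0 L/s = 0.073 m³/s.
1400 L/s = 1.4 m³/s.
11 µg/L = 0.011 mg/L.
Mass balance: 0.117·1.473 = 0.073·Cₑ + 1.4·0.011.
Cₑ = (0.1723 − 0.0154) / 0.073 = 2.15 mg/L.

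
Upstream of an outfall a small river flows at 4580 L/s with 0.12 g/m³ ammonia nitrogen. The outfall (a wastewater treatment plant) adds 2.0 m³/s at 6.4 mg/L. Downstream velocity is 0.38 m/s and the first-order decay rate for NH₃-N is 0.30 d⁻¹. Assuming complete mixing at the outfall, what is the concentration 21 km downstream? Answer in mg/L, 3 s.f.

4580 L/s = 4.58 m³/s.
After complete mixing, C₀ = (2·6.4 + 4.58·0.12) / 6.58 = 2.029 mg/L.
Travel time t = 2.1e+04 m / 0.38 m/s = 5.526e+04 s = 0.6396 d.
C = 2.029·exp(−0.30·0.6396) = 2.029·0.8254 = 1.675 mg/L.

1.67 mg/L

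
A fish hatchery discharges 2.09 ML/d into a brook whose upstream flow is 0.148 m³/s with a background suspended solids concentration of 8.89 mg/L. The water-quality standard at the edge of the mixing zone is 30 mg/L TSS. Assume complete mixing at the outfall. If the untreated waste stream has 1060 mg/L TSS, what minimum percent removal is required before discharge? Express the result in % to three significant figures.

2.09 ML/d = 0.02419 m³/s.
Mass balance: 30·0.1722 = 0.02419·Cₑ + 0.148·8.89.
Cₑ = (5.166 − 1.316) / 0.02419 = 159.2 mg/L.
Required removal = 1 − 159.2/1060 = 84.99 %.

85.0 %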